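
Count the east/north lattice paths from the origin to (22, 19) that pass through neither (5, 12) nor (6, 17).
Number of paths = 242511214341

Inclusion–exclusion. Total paths: C(41, 22) = 244662670200. Through P₁: C(17, 5)·C(24, 17) = 2141691552. Through P₂: C(23, 6)·C(18, 16) = 15444891. Since P₁ is strictly southwest of P₂, a monotone path through both must visit P₁ then P₂; paths through both = C(17, 5)·C(6, 1)·C(18, 16) = 5680584. Avoid both = 244662670200 − 2141691552 − 15444891 + 5680584 = 242511214341.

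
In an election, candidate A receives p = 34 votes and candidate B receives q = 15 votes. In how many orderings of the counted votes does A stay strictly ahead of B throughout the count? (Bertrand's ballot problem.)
Strict-lead orderings = 610939456104

Total orderings of the 49 votes with 34 for A: C(49, 34) = 1575580702584. By the Bertrand ballot formula (Cycle Lemma / reflection principle), the number of orderings in which A is strictly ahead of B throughout is (p − q)/(p + q) · C(p + q, p) = (34 − 15)/(34 + 15) · 1575580702584 = 610939456104.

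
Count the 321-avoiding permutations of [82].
C_82 = 17526585015616776834735140517915655636396234280

These 321-avoiding permutations are counted by the Catalan number C_n = (1/(n + 1)) · C(2n, n). For n = 82: C_82 = (1/83) · C(164, 82) = 1454706556296192477283016662986999417820887445240/83 = 17526585015616776834735140517915655636396234280.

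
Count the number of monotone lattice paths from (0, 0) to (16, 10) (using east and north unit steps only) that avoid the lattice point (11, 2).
Number of paths = 5211349

Total paths from (0, 0) to (16, 10): C(26, 16) = 5311735. Paths through (11, 2): (paths (0, 0) → (11, 2)) × (paths (11, 2) → (16, 10)) = C(13, 11) · C(13, 5) = 78 · 1287 = 100386. Avoidance count = 5311735 − 100386 = 5211349.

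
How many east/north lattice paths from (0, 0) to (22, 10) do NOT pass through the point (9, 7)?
Number of paths = 58105840

Total paths from (0, 0) to (22, 10): C(32, 22) = 64512240. Paths through (9, 7): (paths (0, 0) → (9, 7)) × (paths (9, 7) → (22, 10)) = C(16, 9) · C(16, 13) = 11440 · 560 = 6406400. Avoidance count = 64512240 − 6406400 = 58105840.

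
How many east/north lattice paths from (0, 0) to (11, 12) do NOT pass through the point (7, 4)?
Number of paths = 1188728

Total paths from (0, 0) to (11, 12): C(23, 11) = 1352078. Paths through (7, 4): (paths (0, 0) → (7, 4)) × (paths (7, 4) → (11, 12)) = C(11, 7) · C(12, 4) = 330 · 495 = 163350. Avoidance count = 1352078 − 163350 = 1188728.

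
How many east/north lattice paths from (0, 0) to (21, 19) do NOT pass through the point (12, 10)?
Number of paths = 99842479880

Total paths from (0, 0) to (21, 19): C(40, 21) = 131282408400. Paths through (12, 10): (paths (0, 0) → (12, 10)) × (paths (12, 10) → (21, 19)) = C(22, 12) · C(18, 9) = 646646 · 48620 = 31439928520. Avoidance count = 131282408400 − 31439928520 = 99842479880.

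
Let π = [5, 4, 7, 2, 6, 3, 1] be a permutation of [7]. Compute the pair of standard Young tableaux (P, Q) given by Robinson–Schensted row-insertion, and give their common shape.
P = [1, 3] / [2, 6] / [4, 7] / [5];  Q = [1, 3] / [2, 5] / [4, 6] / [7];  common shape = (2, 2, 2, 1)

Row-insert the values π_1, π_2, … into P one at a time, bumping the leftmost entry strictly greater than the inserted value down to the next row. The recording tableau Q records, in position (i, j), the step at which that cell was added to P.
  Insert 5 (step 1): P = [5];  Q = [1]
  Insert 4 (step 2): P = [4] / [5];  Q = [1] / [2]
  Insert 7 (step 3): P = [4, 7] / [5];  Q = [1, 3] / [2]
  Insert 2 (step 4): P = [2, 7] / [4] / [5];  Q = [1, 3] / [2] / [4]
  Insert 6 (step 5): P = [2, 6] / [4, 7] / [5];  Q = [1, 3] / [2, 5] / [4]
  Insert 3 (step 6): P = [2, 3] / [4, 6] / [5, 7];  Q = [1, 3] / [2, 5] / [4, 6]
  Insert 1 (step 7): P = [1, 3] / [2, 6] / [4, 7] / [5];  Q = [1, 3] / [2, 5] / [4, 6] / [7]
Final shape: (2, 2, 2, 1).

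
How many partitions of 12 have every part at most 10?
p(12, parts ≤ 10) = 75

Partitions of 12 with all parts ≤ 10: 10+2, 10+1+1, 9+3, 9+2+1, 9+1+1+1, 8+4, 8+3+1, 8+2+2, 8+2+1+1, 8+1+1+1+1, 7+5, 7+4+1, 7+3+2, 7+3+1+1, 7+2+2+1, 7+2+1+1+1, 7+1+1+1+1+1, 6+6, 6+5+1, 6+4+2, 6+4+1+1, 6+3+3, 6+3+2+1, 6+3+1+1+1, 6+2+2+2, 6+2+2+1+1, 6+2+1+1+1+1, 6+1+1+1+1+1+1, 5+5+2, 5+5+1+1, … (75 total). Count = 75.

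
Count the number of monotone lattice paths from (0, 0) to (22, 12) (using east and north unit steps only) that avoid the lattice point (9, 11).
Number of paths = 546002600

Total paths from (0, 0) to (22, 12): C(34, 22) = 548354040. Paths through (9, 11): (paths (0, 0) → (9, 11)) × (paths (9, 11) → (22, 12)) = C(20, 9) · C(14, 13) = 167960 · 14 = 2351440. Avoidance count = 548354040 − 2351440 = 546002600.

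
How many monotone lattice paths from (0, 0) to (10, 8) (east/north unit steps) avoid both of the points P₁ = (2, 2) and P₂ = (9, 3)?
Number of paths = 24708

Inclusion–exclusion. Total paths: C(18, 10) = 43758. Through P₁: C(4, 2)·C(14, 8) = 18018. Through P₂: C(12, 9)·C(6, 1) = 1320. Since P₁ is strictly southwest of P₂, a monotone path through both must visit P₁ then P₂; paths through both = C(4, 2)·C(8, 7)·C(6, 1) = 288. Avoid both = 43758 − 18018 − 1320 + 288 = 24708.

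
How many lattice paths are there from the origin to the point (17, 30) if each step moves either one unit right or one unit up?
Number of paths = 2741188875414

A monotone lattice path from (0, 0) to (17, 30) consists of 17 east steps and 30 north steps in some order, so it is determined by which 17 of the 47 steps are east. The count is C(47, 17) = 2741188875414.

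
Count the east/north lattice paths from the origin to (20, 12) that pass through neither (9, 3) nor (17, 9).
Number of paths = 139563840

Inclusion–exclusion. Total paths: C(32, 20) = 225792840. Through P₁: C(12, 9)·C(20, 11) = 36951200. Through P₂: C(26, 17)·C(6, 3) = 62491000. Since P₁ is strictly southwest of P₂, a monotone path through both must visit P₁ then P₂; paths through both = C(12, 9)·C(14, 8)·C(6, 3) = 13213200. Avoid both = 225792840 − 36951200 − 62491000 + 13213200 = 139563840.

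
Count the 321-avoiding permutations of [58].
C_58 = 104088460289122304033498318812080

These 321-avoiding permutations are counted by the Catalan number C_n = (1/(n + 1)) · C(2n, n). For n = 58: C_58 = (1/59) · C(116, 58) = 6141219157058215937976400809912720/59 = 104088460289122304033498318812080.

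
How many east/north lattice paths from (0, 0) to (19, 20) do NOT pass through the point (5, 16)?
Number of paths = 68860996470

Total paths from (0, 0) to (19, 20): C(39, 19) = 68923264410. Paths through (5, 16): (paths (0, 0) → (5, 16)) × (paths (5, 16) → (19, 20)) = C(21, 5) · C(18, 14) = 20349 · 3060 = 62267940. Avoidance count = 68923264410 − 62267940 = 68860996470.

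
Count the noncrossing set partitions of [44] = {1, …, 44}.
C_44 = 583300119592996693088040

These noncrossing partitions are counted by the Catalan number C_n = (1/(n + 1)) · C(2n, n). For n = 44: C_44 = (1/45) · C(88, 44) = 26248505381684851188961800/45 = 583300119592996693088040.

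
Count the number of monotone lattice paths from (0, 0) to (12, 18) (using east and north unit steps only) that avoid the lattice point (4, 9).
Number of paths = 69111575

Total paths from (0, 0) to (12, 18): C(30, 12) = 86493225. Paths through (4, 9): (paths (0, 0) → (4, 9)) × (paths (4, 9) → (12, 18)) = C(13, 4) · C(17, 8) = 715 · 24310 = 17381650. Avoidance count = 86493225 − 17381650 = 69111575.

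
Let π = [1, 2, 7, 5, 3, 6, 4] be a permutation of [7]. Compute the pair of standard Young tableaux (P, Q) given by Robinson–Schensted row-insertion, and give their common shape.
P = [1, 2, 3, 4] / [5, 6] / [7];  Q = [1, 2, 3, 6] / [4, 7] / [5];  common shape = (4, 2, 1)

Row-insert the values π_1, π_2, … into P one at a time, bumping the leftmost entry strictly greater than the inserted value down to the next row. The recording tableau Q records, in position (i, j), the step at which that cell was added to P.
  Insert 1 (step 1): P = [1];  Q = [1]
  Insert 2 (step 2): P = [1, 2];  Q = [1, 2]
  Insert 7 (step 3): P = [1, 2, 7];  Q = [1, 2, 3]
  Insert 5 (step 4): P = [1, 2, 5] / [7];  Q = [1, 2, 3] / [4]
  Insert 3 (step 5): P = [1, 2, 3] / [5] / [7];  Q = [1, 2, 3] / [4] / [5]
  Insert 6 (step 6): P = [1, 2, 3, 6] / [5] / [7];  Q = [1, 2, 3, 6] / [4] / [5]
  Insert 4 (step 7): P = [1, 2, 3, 4] / [5, 6] / [7];  Q = [1, 2, 3, 6] / [4, 7] / [5]
Final shape: (4, 2, 1).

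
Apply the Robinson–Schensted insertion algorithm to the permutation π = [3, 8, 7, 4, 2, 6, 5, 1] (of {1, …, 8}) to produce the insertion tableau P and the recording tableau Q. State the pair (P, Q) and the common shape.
P = [1, 4, 5] / [2, 6] / [3] / [7] / [8];  Q = [1, 2, 6] / [3, 7] / [4] / [5] / [8];  common shape = (3, 2, 1, 1, 1)

Row-insert the values π_1, π_2, … into P one at a time, bumping the leftmost entry strictly greater than the inserted value down to the next row. The recording tableau Q records, in position (i, j), the step at which that cell was added to P.
  Insert 3 (step 1): P = [3];  Q = [1]
  Insert 8 (step 2): P = [3, 8];  Q = [1, 2]
  Insert 7 (step 3): P = [3, 7] / [8];  Q = [1, 2] / [3]
  Insert 4 (step 4): P = [3, 4] / [7] / [8];  Q = [1, 2] / [3] / [4]
  Insert 2 (step 5): P = [2, 4] / [3] / [7] / [8];  Q = [1, 2] / [3] / [4] / [5]
  Insert 6 (step 6): P = [2, 4, 6] / [3] / [7] / [8];  Q = [1, 2, 6] / [3] / [4] / [5]
  Insert 5 (step 7): P = [2, 4, 5] / [3, 6] / [7] / [8];  Q = [1, 2, 6] / [3, 7] / [4] / [5]
  Insert 1 (step 8): P = [1, 4, 5] / [2, 6] / [3] / [7] / [8];  Q = [1, 2, 6] / [3, 7] / [4] / [5] / [8]
Final shape: (3, 2, 1, 1, 1).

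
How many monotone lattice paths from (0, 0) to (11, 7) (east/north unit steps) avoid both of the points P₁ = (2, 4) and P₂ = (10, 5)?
Number of paths = 19920

Inclusion–exclusion. Total paths: C(18, 11) = 31824. Through P₁: C(6, 2)·C(12, 9) = 3300. Through P₂: C(15, 10)·C(3, 1) = 9009. Since P₁ is strictly southwest of P₂, a monotone path through both must visit P₁ then P₂; paths through both = C(6, 2)·C(9, 8)·C(3, 1) = 405. Avoid both = 31824 − 3300 − 9009 + 405 = 19920.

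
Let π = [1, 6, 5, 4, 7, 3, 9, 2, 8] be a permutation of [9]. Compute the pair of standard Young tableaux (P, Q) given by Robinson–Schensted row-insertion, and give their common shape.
P = [1, 2, 7, 8] / [3, 9] / [4] / [5] / [6];  Q = [1, 2, 5, 7] / [3, 9] / [4] / [6] / [8];  common shape = (4, 2, 1, 1, 1)

Row-insert the values π_1, π_2, … into P one at a time, bumping the leftmost entry strictly greater than the inserted value down to the next row. The recording tableau Q records, in position (i, j), the step at which that cell was added to P.
  Insert 1 (step 1): P = [1];  Q = [1]
  Insert 6 (step 2): P = [1, 6];  Q = [1, 2]
  Insert 5 (step 3): P = [1, 5] / [6];  Q = [1, 2] / [3]
  Insert 4 (step 4): P = [1, 4] / [5] / [6];  Q = [1, 2] / [3] / [4]
  Insert 7 (step 5): P = [1, 4, 7] / [5] / [6];  Q = [1, 2, 5] / [3] / [4]
  Insert 3 (step 6): P = [1, 3, 7] / [4] / [5] / [6];  Q = [1, 2, 5] / [3] / [4] / [6]
  Insert 9 (step 7): P = [1, 3, 7, 9] / [4] / [5] / [6];  Q = [1, 2, 5, 7] / [3] / [4] / [6]
  Insert 2 (step 8): P = [1, 2, 7, 9] / [3] / [4] / [5] / [6];  Q = [1, 2, 5, 7] / [3] / [4] / [6] / [8]
  Insert 8 (step 9): P = [1, 2, 7, 8] / [3, 9] / [4] / [5] / [6];  Q = [1, 2, 5, 7] / [3, 9] / [4] / [6] / [8]
Final shape: (4, 2, 1, 1, 1).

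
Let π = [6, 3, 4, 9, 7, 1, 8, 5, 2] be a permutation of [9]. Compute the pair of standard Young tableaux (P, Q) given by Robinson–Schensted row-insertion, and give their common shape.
P = [1, 2, 5, 8] / [3, 4] / [6, 7] / [9];  Q = [1, 3, 4, 7] / [2, 5] / [6, 8] / [9];  common shape = (4, 2, 2, 1)

Row-insert the values π_1, π_2, … into P one at a time, bumping the leftmost entry strictly greater than the inserted value down to the next row. The recording tableau Q records, in position (i, j), the step at which that cell was added to P.
  Insert 6 (step 1): P = [6];  Q = [1]
  Insert 3 (step 2): P = [3] / [6];  Q = [1] / [2]
  Insert 4 (step 3): P = [3, 4] / [6];  Q = [1, 3] / [2]
  Insert 9 (step 4): P = [3, 4, 9] / [6];  Q = [1, 3, 4] / [2]
  Insert 7 (step 5): P = [3, 4, 7] / [6, 9];  Q = [1, 3, 4] / [2, 5]
  Insert 1 (step 6): P = [1, 4, 7] / [3, 9] / [6];  Q = [1, 3, 4] / [2, 5] / [6]
  Insert 8 (step 7): P = [1, 4, 7, 8] / [3, 9] / [6];  Q = [1, 3, 4, 7] / [2, 5] / [6]
  Insert 5 (step 8): P = [1, 4, 5, 8] / [3, 7] / [6, 9];  Q = [1, 3, 4, 7] / [2, 5] / [6, 8]
  Insert 2 (step 9): P = [1, 2, 5, 8] / [3, 4] / [6, 7] / [9];  Q = [1, 3, 4, 7] / [2, 5] / [6, 8] / [9]
Final shape: (4, 2, 2, 1).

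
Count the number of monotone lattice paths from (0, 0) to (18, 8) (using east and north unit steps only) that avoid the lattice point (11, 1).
Number of paths = 1521091

Total paths from (0, 0) to (18, 8): C(26, 18) = 1562275. Paths through (11, 1): (paths (0, 0) → (11, 1)) × (paths (11, 1) → (18, 8)) = C(12, 11) · C(14, 7) = 12 · 3432 = 41184. Avoidance count = 1562275 − 41184 = 1521091.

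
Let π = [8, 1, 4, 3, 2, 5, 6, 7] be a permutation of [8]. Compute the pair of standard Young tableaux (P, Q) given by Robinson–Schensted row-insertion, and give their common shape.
P = [1, 2, 5, 6, 7] / [3] / [4] / [8];  Q = [1, 3, 6, 7, 8] / [2] / [4] / [5];  common shape = (5, 1, 1, 1)

Row-insert the values π_1, π_2, … into P one at a time, bumping the leftmost entry strictly greater than the inserted value down to the next row. The recording tableau Q records, in position (i, j), the step at which that cell was added to P.
  Insert 8 (step 1): P = [8];  Q = [1]
  Insert 1 (step 2): P = [1] / [8];  Q = [1] / [2]
  Insert 4 (step 3): P = [1, 4] / [8];  Q = [1, 3] / [2]
  Insert 3 (step 4): P = [1, 3] / [4] / [8];  Q = [1, 3] / [2] / [4]
  Insert 2 (step 5): P = [1, 2] / [3] / [4] / [8];  Q = [1, 3] / [2] / [4] / [5]
  Insert 5 (step 6): P = [1, 2, 5] / [3] / [4] / [8];  Q = [1, 3, 6] / [2] / [4] / [5]
  Insert 6 (step 7): P = [1, 2, 5, 6] / [3] / [4] / [8];  Q = [1, 3, 6, 7] / [2] / [4] / [5]
  Insert 7 (step 8): P = [1, 2, 5, 6, 7] / [3] / [4] / [8];  Q = [1, 3, 6, 7, 8] / [2] / [4] / [5]
Final shape: (5, 1, 1, 1).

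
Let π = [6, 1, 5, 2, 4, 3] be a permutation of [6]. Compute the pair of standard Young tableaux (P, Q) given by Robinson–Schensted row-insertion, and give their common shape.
P = [1, 2, 3] / [4] / [5] / [6];  Q = [1, 3, 5] / [2] / [4] / [6];  common shape = (3, 1, 1, 1)

Row-insert the values π_1, π_2, … into P one at a time, bumping the leftmost entry strictly greater than the inserted value down to the next row. The recording tableau Q records, in position (i, j), the step at which that cell was added to P.
  Insert 6 (step 1): P = [6];  Q = [1]
  Insert 1 (step 2): P = [1] / [6];  Q = [1] / [2]
  Insert 5 (step 3): P = [1, 5] / [6];  Q = [1, 3] / [2]
  Insert 2 (step 4): P = [1, 2] / [5] / [6];  Q = [1, 3] / [2] / [4]
  Insert 4 (step 5): P = [1, 2, 4] / [5] / [6];  Q = [1, 3, 5] / [2] / [4]
  Insert 3 (step 6): P = [1, 2, 3] / [4] / [5] / [6];  Q = [1, 3, 5] / [2] / [4] / [6]
Final shape: (3, 1, 1, 1).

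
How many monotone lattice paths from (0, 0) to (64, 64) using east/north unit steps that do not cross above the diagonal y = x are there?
C_64 = 368479169875816659479009042713546950

These NE paths below the diagonal are counted by the Catalan number C_n = (1/(n + 1)) · C(2n, n). For n = 64: C_64 = (1/65) · C(128, 64) = 23951146041928082866135587776380551750/65 = 368479169875816659479009042713546950.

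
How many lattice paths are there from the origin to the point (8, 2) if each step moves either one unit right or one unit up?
Number of paths = 45

A monotone lattice path from (0, 0) to (8, 2) consists of 8 east steps and 2 north steps in some order, so it is determined by which 8 of the 10 steps are east. The count is C(10, 8) = 45.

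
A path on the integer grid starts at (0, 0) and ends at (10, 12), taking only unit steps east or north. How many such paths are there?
Number of paths = 646646

A monotone lattice path from (0, 0) to (10, 12) consists of 10 east steps and 12 north steps in some order, so it is determined by which 10 of the 22 steps are east. The count is C(22, 10) = 646646.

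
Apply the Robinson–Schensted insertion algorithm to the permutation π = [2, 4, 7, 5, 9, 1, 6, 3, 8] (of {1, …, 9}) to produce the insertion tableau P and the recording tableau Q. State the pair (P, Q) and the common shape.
P = [1, 3, 5, 6, 8] / [2, 4] / [7, 9];  Q = [1, 2, 3, 5, 9] / [4, 7] / [6, 8];  common shape = (5, 2, 2)

Row-insert the values π_1, π_2, … into P one at a time, bumping the leftmost entry strictly greater than the inserted value down to the next row. The recording tableau Q records, in position (i, j), the step at which that cell was added to P.
  Insert 2 (step 1): P = [2];  Q = [1]
  Insert 4 (step 2): P = [2, 4];  Q = [1, 2]
  Insert 7 (step 3): P = [2, 4, 7];  Q = [1, 2, 3]
  Insert 5 (step 4): P = [2, 4, 5] / [7];  Q = [1, 2, 3] / [4]
  Insert 9 (step 5): P = [2, 4, 5, 9] / [7];  Q = [1, 2, 3, 5] / [4]
  Insert 1 (step 6): P = [1, 4, 5, 9] / [2] / [7];  Q = [1, 2, 3, 5] / [4] / [6]
  Insert 6 (step 7): P = [1, 4, 5, 6] / [2, 9] / [7];  Q = [1, 2, 3, 5] / [4, 7] / [6]
  Insert 3 (step 8): P = [1, 3, 5, 6] / [2, 4] / [7, 9];  Q = [1, 2, 3, 5] / [4, 7] / [6, 8]
  Insert 8 (step 9): P = [1, 3, 5, 6, 8] / [2, 4] / [7, 9];  Q = [1, 2, 3, 5, 9] / [4, 7] / [6, 8]
Final shape: (5, 2, 2).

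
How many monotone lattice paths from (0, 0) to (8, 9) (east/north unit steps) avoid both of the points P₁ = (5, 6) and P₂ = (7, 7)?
Number of paths = 8932

Inclusion–exclusion. Total paths: C(17, 8) = 24310. Through P₁: C(11, 5)·C(6, 3) = 9240. Through P₂: C(14, 7)·C(3, 1) = 10296. Since P₁ is strictly southwest of P₂, a monotone path through both must visit P₁ then P₂; paths through both = C(11, 5)·C(3, 2)·C(3, 1) = 4158. Avoid both = 24310 − 9240 − 10296 + 4158 = 8932.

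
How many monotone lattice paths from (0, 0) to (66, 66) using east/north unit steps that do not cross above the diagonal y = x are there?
C_66 = 5632681584560312734993915705849145100

These NE paths below the diagonal are counted by the Catalan number C_n = (1/(n + 1)) · C(2n, n). For n = 66: C_66 = (1/67) · C(132, 66) = 377389666165540953244592352291892721700/67 = 5632681584560312734993915705849145100.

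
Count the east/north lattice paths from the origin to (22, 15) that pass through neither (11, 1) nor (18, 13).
Number of paths = 6225984675

Inclusion–exclusion. Total paths: C(37, 22) = 9364199760. Through P₁: C(12, 11)·C(25, 11) = 53488800. Through P₂: C(31, 18)·C(6, 4) = 3093796125. Since P₁ is strictly southwest of P₂, a monotone path through both must visit P₁ then P₂; paths through both = C(12, 11)·C(19, 7)·C(6, 4) = 9069840. Avoid both = 9364199760 − 53488800 − 3093796125 + 9069840 = 6225984675.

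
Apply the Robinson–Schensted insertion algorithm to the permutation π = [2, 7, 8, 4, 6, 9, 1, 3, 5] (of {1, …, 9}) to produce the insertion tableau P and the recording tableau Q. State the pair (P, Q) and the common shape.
P = [1, 3, 5, 9] / [2, 4, 6] / [7, 8];  Q = [1, 2, 3, 6] / [4, 5, 9] / [7, 8];  common shape = (4, 3, 2)

Row-insert the values π_1, π_2, … into P one at a time, bumping the leftmost entry strictly greater than the inserted value down to the next row. The recording tableau Q records, in position (i, j), the step at which that cell was added to P.
  Insert 2 (step 1): P = [2];  Q = [1]
  Insert 7 (step 2): P = [2, 7];  Q = [1, 2]
  Insert 8 (step 3): P = [2, 7, 8];  Q = [1, 2, 3]
  Insert 4 (step 4): P = [2, 4, 8] / [7];  Q = [1, 2, 3] / [4]
  Insert 6 (step 5): P = [2, 4, 6] / [7, 8];  Q = [1, 2, 3] / [4, 5]
  Insert 9 (step 6): P = [2, 4, 6, 9] / [7, 8];  Q = [1, 2, 3, 6] / [4, 5]
  Insert 1 (step 7): P = [1, 4, 6, 9] / [2, 8] / [7];  Q = [1, 2, 3, 6] / [4, 5] / [7]
  Insert 3 (step 8): P = [1, 3, 6, 9] / [2, 4] / [7, 8];  Q = [1, 2, 3, 6] / [4, 5] / [7, 8]
  Insert 5 (step 9): P = [1, 3, 5, 9] / [2, 4, 6] / [7, 8];  Q = [1, 2, 3, 6] / [4, 5, 9] / [7, 8]
Final shape: (4, 3, 2).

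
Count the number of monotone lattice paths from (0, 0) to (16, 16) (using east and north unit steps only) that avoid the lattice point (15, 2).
Number of paths = 601078350

Total paths from (0, 0) to (16, 16): C(32, 16) = 601080390. Paths through (15, 2): (paths (0, 0) → (15, 2)) × (paths (15, 2) → (16, 16)) = C(17, 15) · C(15, 1) = 136 · 15 = 2040. Avoidance count = 601080390 − 2040 = 601078350.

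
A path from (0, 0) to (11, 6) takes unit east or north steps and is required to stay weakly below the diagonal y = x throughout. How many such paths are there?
Number of paths = 6188

By the reflection principle (André's argument), the number of monotone paths to (11, 6) with n ≤ m that never go above y = x is C(17, 11) − C(17, 12) = 12376 − 6188 = 6188.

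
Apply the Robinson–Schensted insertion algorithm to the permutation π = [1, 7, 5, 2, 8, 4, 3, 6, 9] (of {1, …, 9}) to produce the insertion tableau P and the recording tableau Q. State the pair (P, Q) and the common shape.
P = [1, 2, 3, 6, 9] / [4, 8] / [5] / [7];  Q = [1, 2, 5, 8, 9] / [3, 6] / [4] / [7];  common shape = (5, 2, 1, 1)

Row-insert the values π_1, π_2, … into P one at a time, bumping the leftmost entry strictly greater than the inserted value down to the next row. The recording tableau Q records, in position (i, j), the step at which that cell was added to P.
  Insert 1 (step 1): P = [1];  Q = [1]
  Insert 7 (step 2): P = [1, 7];  Q = [1, 2]
  Insert 5 (step 3): P = [1, 5] / [7];  Q = [1, 2] / [3]
  Insert 2 (step 4): P = [1, 2] / [5] / [7];  Q = [1, 2] / [3] / [4]
  Insert 8 (step 5): P = [1, 2, 8] / [5] / [7];  Q = [1, 2, 5] / [3] / [4]
  Insert 4 (step 6): P = [1, 2, 4] / [5, 8] / [7];  Q = [1, 2, 5] / [3, 6] / [4]
  Insert 3 (step 7): P = [1, 2, 3] / [4, 8] / [5] / [7];  Q = [1, 2, 5] / [3, 6] / [4] / [7]
  Insert 6 (step 8): P = [1, 2, 3, 6] / [4, 8] / [5] / [7];  Q = [1, 2, 5, 8] / [3, 6] / [4] / [7]
  Insert 9 (step 9): P = [1, 2, 3, 6, 9] / [4, 8] / [5] / [7];  Q = [1, 2, 5, 8, 9] / [3, 6] / [4] / [7]
Final shape: (5, 2, 1, 1).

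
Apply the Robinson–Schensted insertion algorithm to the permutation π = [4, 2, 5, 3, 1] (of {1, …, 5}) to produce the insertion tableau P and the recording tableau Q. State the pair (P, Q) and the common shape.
P = [1, 3] / [2, 5] / [4];  Q = [1, 3] / [2, 4] / [5];  common shape = (2, 2, 1)

Row-insert the values π_1, π_2, … into P one at a time, bumping the leftmost entry strictly greater than the inserted value down to the next row. The recording tableau Q records, in position (i, j), the step at which that cell was added to P.
  Insert 4 (step 1): P = [4];  Q = [1]
  Insert 2 (step 2): P = [2] / [4];  Q = [1] / [2]
  Insert 5 (step 3): P = [2, 5] / [4];  Q = [1, 3] / [2]
  Insert 3 (step 4): P = [2, 3] / [4, 5];  Q = [1, 3] / [2, 4]
  Insert 1 (step 5): P = [1, 3] / [2, 5] / [4];  Q = [1, 3] / [2, 4] / [5]
Final shape: (2, 2, 1).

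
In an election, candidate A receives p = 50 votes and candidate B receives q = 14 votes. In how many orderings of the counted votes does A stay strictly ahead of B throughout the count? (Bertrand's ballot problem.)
Strict-lead orderings = 26918831226834

Total orderings of the 64 votes with 50 for A: C(64, 50) = 47855699958816. By the Bertrand ballot formula (Cycle Lemma / reflection principle), the number of orderings in which A is strictly ahead of B throughout is (p − q)/(p + q) · C(p + q, p) = (50 − 14)/(50 + 14) · 47855699958816 = 26918831226834.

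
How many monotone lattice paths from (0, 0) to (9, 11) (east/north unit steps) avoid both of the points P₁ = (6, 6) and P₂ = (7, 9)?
Number of paths = 69752

Inclusion–exclusion. Total paths: C(20, 9) = 167960. Through P₁: C(12, 6)·C(8, 3) = 51744. Through P₂: C(16, 7)·C(4, 2) = 68640. Since P₁ is strictly southwest of P₂, a monotone path through both must visit P₁ then P₂; paths through both = C(12, 6)·C(4, 1)·C(4, 2) = 22176. Avoid both = 167960 − 51744 − 68640 + 22176 = 69752.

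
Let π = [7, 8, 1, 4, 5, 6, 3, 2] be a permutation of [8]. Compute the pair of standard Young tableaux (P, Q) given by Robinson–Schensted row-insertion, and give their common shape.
P = [1, 2, 5, 6] / [3, 8] / [4] / [7];  Q = [1, 2, 5, 6] / [3, 4] / [7] / [8];  common shape = (4, 2, 1, 1)

Row-insert the values π_1, π_2, … into P one at a time, bumping the leftmost entry strictly greater than the inserted value down to the next row. The recording tableau Q records, in position (i, j), the step at which that cell was added to P.
  Insert 7 (step 1): P = [7];  Q = [1]
  Insert 8 (step 2): P = [7, 8];  Q = [1, 2]
  Insert 1 (step 3): P = [1, 8] / [7];  Q = [1, 2] / [3]
  Insert 4 (step 4): P = [1, 4] / [7, 8];  Q = [1, 2] / [3, 4]
  Insert 5 (step 5): P = [1, 4, 5] / [7, 8];  Q = [1, 2, 5] / [3, 4]
  Insert 6 (step 6): P = [1, 4, 5, 6] / [7, 8];  Q = [1, 2, 5, 6] / [3, 4]
  Insert 3 (step 7): P = [1, 3, 5, 6] / [4, 8] / [7];  Q = [1, 2, 5, 6] / [3, 4] / [7]
  Insert 2 (step 8): P = [1, 2, 5, 6] / [3, 8] / [4] / [7];  Q = [1, 2, 5, 6] / [3, 4] / [7] / [8]
Final shape: (4, 2, 1, 1).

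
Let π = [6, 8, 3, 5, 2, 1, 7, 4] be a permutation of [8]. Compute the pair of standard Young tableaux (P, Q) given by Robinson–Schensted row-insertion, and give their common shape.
P = [1, 4, 7] / [2, 5] / [3, 8] / [6];  Q = [1, 2, 7] / [3, 4] / [5, 8] / [6];  common shape = (3, 2, 2, 1)

Row-insert the values π_1, π_2, … into P one at a time, bumping the leftmost entry strictly greater than the inserted value down to the next row. The recording tableau Q records, in position (i, j), the step at which that cell was added to P.
  Insert 6 (step 1): P = [6];  Q = [1]
  Insert 8 (step 2): P = [6, 8];  Q = [1, 2]
  Insert 3 (step 3): P = [3, 8] / [6];  Q = [1, 2] / [3]
  Insert 5 (step 4): P = [3, 5] / [6, 8];  Q = [1, 2] / [3, 4]
  Insert 2 (step 5): P = [2, 5] / [3, 8] / [6];  Q = [1, 2] / [3, 4] / [5]
  Insert 1 (step 6): P = [1, 5] / [2, 8] / [3] / [6];  Q = [1, 2] / [3, 4] / [5] / [6]
  Insert 7 (step 7): P = [1, 5, 7] / [2, 8] / [3] / [6];  Q = [1, 2, 7] / [3, 4] / [5] / [6]
  Insert 4 (step 8): P = [1, 4, 7] / [2, 5] / [3, 8] / [6];  Q = [1, 2, 7] / [3, 4] / [5, 8] / [6]
Final shape: (3, 2, 2, 1).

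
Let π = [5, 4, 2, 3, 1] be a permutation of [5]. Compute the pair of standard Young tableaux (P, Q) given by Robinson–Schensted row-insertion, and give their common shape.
P = [1, 3] / [2] / [4] / [5];  Q = [1, 4] / [2] / [3] / [5];  common shape = (2, 1, 1, 1)

Row-insert the values π_1, π_2, … into P one at a time, bumping the leftmost entry strictly greater than the inserted value down to the next row. The recording tableau Q records, in position (i, j), the step at which that cell was added to P.
  Insert 5 (step 1): P = [5];  Q = [1]
  Insert 4 (step 2): P = [4] / [5];  Q = [1] / [2]
  Insert 2 (step 3): P = [2] / [4] / [5];  Q = [1] / [2] / [3]
  Insert 3 (step 4): P = [2, 3] / [4] / [5];  Q = [1, 4] / [2] / [3]
  Insert 1 (step 5): P = [1, 3] / [2] / [4] / [5];  Q = [1, 4] / [2] / [3] / [5]
Final shape: (2, 1, 1, 1).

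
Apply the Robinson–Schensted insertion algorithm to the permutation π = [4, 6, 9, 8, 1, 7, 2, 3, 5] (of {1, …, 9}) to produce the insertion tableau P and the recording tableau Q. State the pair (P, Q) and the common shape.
P = [1, 2, 3, 5] / [4, 6, 7] / [8] / [9];  Q = [1, 2, 3, 9] / [4, 6, 8] / [5] / [7];  common shape = (4, 3, 1, 1)

Row-insert the values π_1, π_2, … into P one at a time, bumping the leftmost entry strictly greater than the inserted value down to the next row. The recording tableau Q records, in position (i, j), the step at which that cell was added to P.
  Insert 4 (step 1): P = [4];  Q = [1]
  Insert 6 (step 2): P = [4, 6];  Q = [1, 2]
  Insert 9 (step 3): P = [4, 6, 9];  Q = [1, 2, 3]
  Insert 8 (step 4): P = [4, 6, 8] / [9];  Q = [1, 2, 3] / [4]
  Insert 1 (step 5): P = [1, 6, 8] / [4] / [9];  Q = [1, 2, 3] / [4] / [5]
  Insert 7 (step 6): P = [1, 6, 7] / [4, 8] / [9];  Q = [1, 2, 3] / [4, 6] / [5]
  Insert 2 (step 7): P = [1, 2, 7] / [4, 6] / [8] / [9];  Q = [1, 2, 3] / [4, 6] / [5] / [7]
  Insert 3 (step 8): P = [1, 2, 3] / [4, 6, 7] / [8] / [9];  Q = [1, 2, 3] / [4, 6, 8] / [5] / [7]
  Insert 5 (step 9): P = [1, 2, 3, 5] / [4, 6, 7] / [8] / [9];  Q = [1, 2, 3, 9] / [4, 6, 8] / [5] / [7]
Final shape: (4, 3, 1, 1).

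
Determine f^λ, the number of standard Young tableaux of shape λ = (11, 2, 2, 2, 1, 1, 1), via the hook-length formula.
# SYT of shape (11, 2, 2, 2, 1, 1, 1) = 4012800

Hook-length formula: f^λ = n! / Π hook(c), product over all cells c of the Young diagram. For λ = (11, 2, 2, 2, 1, 1, 1), n = 20 boxes. Hook lengths by row (left-to-right, top-to-bottom): [17, 13, 9, 8, 7, 6, 5, 4, 3, 2, 1]; [7, 3]; [6, 2]; [5, 1]; [3]; [2]; [1]. Product of hooks = 606285388800. So f^λ = 20! / 606285388800 = 2432902008176640000 / 606285388800 = 4012800.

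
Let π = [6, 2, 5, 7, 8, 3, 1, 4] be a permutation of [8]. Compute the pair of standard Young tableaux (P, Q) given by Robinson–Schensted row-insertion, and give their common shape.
P = [1, 3, 4, 8] / [2, 7] / [5] / [6];  Q = [1, 3, 4, 5] / [2, 8] / [6] / [7];  common shape = (4, 2, 1, 1)

Row-insert the values π_1, π_2, … into P one at a time, bumping the leftmost entry strictly greater than the inserted value down to the next row. The recording tableau Q records, in position (i, j), the step at which that cell was added to P.
  Insert 6 (step 1): P = [6];  Q = [1]
  Insert 2 (step 2): P = [2] / [6];  Q = [1] / [2]
  Insert 5 (step 3): P = [2, 5] / [6];  Q = [1, 3] / [2]
  Insert 7 (step 4): P = [2, 5, 7] / [6];  Q = [1, 3, 4] / [2]
  Insert 8 (step 5): P = [2, 5, 7, 8] / [6];  Q = [1, 3, 4, 5] / [2]
  Insert 3 (step 6): P = [2, 3, 7, 8] / [5] / [6];  Q = [1, 3, 4, 5] / [2] / [6]
  Insert 1 (step 7): P = [1, 3, 7, 8] / [2] / [5] / [6];  Q = [1, 3, 4, 5] / [2] / [6] / [7]
  Insert 4 (step 8): P = [1, 3, 4, 8] / [2, 7] / [5] / [6];  Q = [1, 3, 4, 5] / [2, 8] / [6] / [7]
Final shape: (4, 2, 1, 1).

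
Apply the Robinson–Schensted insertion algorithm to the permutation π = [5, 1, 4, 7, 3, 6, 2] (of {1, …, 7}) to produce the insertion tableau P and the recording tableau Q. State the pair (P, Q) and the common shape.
P = [1, 2, 6] / [3, 7] / [4] / [5];  Q = [1, 3, 4] / [2, 6] / [5] / [7];  common shape = (3, 2, 1, 1)

Row-insert the values π_1, π_2, … into P one at a time, bumping the leftmost entry strictly greater than the inserted value down to the next row. The recording tableau Q records, in position (i, j), the step at which that cell was added to P.
  Insert 5 (step 1): P = [5];  Q = [1]
  Insert 1 (step 2): P = [1] / [5];  Q = [1] / [2]
  Insert 4 (step 3): P = [1, 4] / [5];  Q = [1, 3] / [2]
  Insert 7 (step 4): P = [1, 4, 7] / [5];  Q = [1, 3, 4] / [2]
  Insert 3 (step 5): P = [1, 3, 7] / [4] / [5];  Q = [1, 3, 4] / [2] / [5]
  Insert 6 (step 6): P = [1, 3, 6] / [4, 7] / [5];  Q = [1, 3, 4] / [2, 6] / [5]
  Insert 2 (step 7): P = [1, 2, 6] / [3, 7] / [4] / [5];  Q = [1, 3, 4] / [2, 6] / [5] / [7]
Final shape: (3, 2, 1, 1).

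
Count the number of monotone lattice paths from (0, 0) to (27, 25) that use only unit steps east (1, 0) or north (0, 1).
Number of paths = 477551179875952

A monotone lattice path from (0, 0) to (27, 25) consists of 27 east steps and 25 north steps in some order, so it is determined by which 27 of the 52 steps are east. The count is C(52, 27) = 477551179875952.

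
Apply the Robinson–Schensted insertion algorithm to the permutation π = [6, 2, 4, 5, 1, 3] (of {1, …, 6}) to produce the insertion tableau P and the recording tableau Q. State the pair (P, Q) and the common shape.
P = [1, 3, 5] / [2, 4] / [6];  Q = [1, 3, 4] / [2, 6] / [5];  common shape = (3, 2, 1)

Row-insert the values π_1, π_2, … into P one at a time, bumping the leftmost entry strictly greater than the inserted value down to the next row. The recording tableau Q records, in position (i, j), the step at which that cell was added to P.
  Insert 6 (step 1): P = [6];  Q = [1]
  Insert 2 (step 2): P = [2] / [6];  Q = [1] / [2]
  Insert 4 (step 3): P = [2, 4] / [6];  Q = [1, 3] / [2]
  Insert 5 (step 4): P = [2, 4, 5] / [6];  Q = [1, 3, 4] / [2]
  Insert 1 (step 5): P = [1, 4, 5] / [2] / [6];  Q = [1, 3, 4] / [2] / [5]
  Insert 3 (step 6): P = [1, 3, 5] / [2, 4] / [6];  Q = [1, 3, 4] / [2, 6] / [5]
Final shape: (3, 2, 1).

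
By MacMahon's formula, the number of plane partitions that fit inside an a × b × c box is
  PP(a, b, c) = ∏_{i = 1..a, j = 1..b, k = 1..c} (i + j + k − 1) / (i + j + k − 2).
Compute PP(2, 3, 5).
PP(2, 3, 5) = 1176

Evaluate the triple product over i = 1..2, j = 1..3, k = 1..5. The factors are (2/1) · (3/2) · (4/3) · (5/4) · (6/5) · (3/2) · (4/3) · (5/4) · … (30 factors total). The numerators and denominators telescope so the product is an integer; carrying out the multiplication exactly gives PP(2, 3, 5) = 1176.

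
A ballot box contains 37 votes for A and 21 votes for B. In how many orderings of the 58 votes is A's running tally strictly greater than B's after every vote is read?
Strict-lead orderings = 922110127018080

Total orderings of the 58 votes with 37 for A: C(58, 37) = 3342649210440540. By the Bertrand ballot formula (Cycle Lemma / reflection principle), the number of orderings in which A is strictly ahead of B throughout is (p − q)/(p + q) · C(p + q, p) = (37 − 21)/(37 + 21) · 3342649210440540 = 922110127018080.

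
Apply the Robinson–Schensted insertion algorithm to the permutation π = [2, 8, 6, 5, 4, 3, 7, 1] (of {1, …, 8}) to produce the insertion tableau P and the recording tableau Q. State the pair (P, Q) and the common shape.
P = [1, 3, 7] / [2] / [4] / [5] / [6] / [8];  Q = [1, 2, 7] / [3] / [4] / [5] / [6] / [8];  common shape = (3, 1, 1, 1, 1, 1)

Row-insert the values π_1, π_2, … into P one at a time, bumping the leftmost entry strictly greater than the inserted value down to the next row. The recording tableau Q records, in position (i, j), the step at which that cell was added to P.
  Insert 2 (step 1): P = [2];  Q = [1]
  Insert 8 (step 2): P = [2, 8];  Q = [1, 2]
  Insert 6 (step 3): P = [2, 6] / [8];  Q = [1, 2] / [3]
  Insert 5 (step 4): P = [2, 5] / [6] / [8];  Q = [1, 2] / [3] / [4]
  Insert 4 (step 5): P = [2, 4] / [5] / [6] / [8];  Q = [1, 2] / [3] / [4] / [5]
  Insert 3 (step 6): P = [2, 3] / [4] / [5] / [6] / [8];  Q = [1, 2] / [3] / [4] / [5] / [6]
  Insert 7 (step 7): P = [2, 3, 7] / [4] / [5] / [6] / [8];  Q = [1, 2, 7] / [3] / [4] / [5] / [6]
  Insert 1 (step 8): P = [1, 3, 7] / [2] / [4] / [5] / [6] / [8];  Q = [1, 2, 7] / [3] / [4] / [5] / [6] / [8]
Final shape: (3, 1, 1, 1, 1, 1).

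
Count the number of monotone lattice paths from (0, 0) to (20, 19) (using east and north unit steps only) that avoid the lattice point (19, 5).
Number of paths = 68922626850

Total paths from (0, 0) to (20, 19): C(39, 20) = 68923264410. Paths through (19, 5): (paths (0, 0) → (19, 5)) × (paths (19, 5) → (20, 19)) = C(24, 19) · C(15, 1) = 42504 · 15 = 637560. Avoidance count = 68923264410 − 637560 = 68922626850.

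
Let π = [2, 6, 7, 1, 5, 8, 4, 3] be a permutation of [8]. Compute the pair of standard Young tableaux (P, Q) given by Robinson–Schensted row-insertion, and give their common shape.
P = [1, 3, 7, 8] / [2, 4] / [5] / [6];  Q = [1, 2, 3, 6] / [4, 5] / [7] / [8];  common shape = (4, 2, 1, 1)

Row-insert the values π_1, π_2, … into P one at a time, bumping the leftmost entry strictly greater than the inserted value down to the next row. The recording tableau Q records, in position (i, j), the step at which that cell was added to P.
  Insert 2 (step 1): P = [2];  Q = [1]
  Insert 6 (step 2): P = [2, 6];  Q = [1, 2]
  Insert 7 (step 3): P = [2, 6, 7];  Q = [1, 2, 3]
  Insert 1 (step 4): P = [1, 6, 7] / [2];  Q = [1, 2, 3] / [4]
  Insert 5 (step 5): P = [1, 5, 7] / [2, 6];  Q = [1, 2, 3] / [4, 5]
  Insert 8 (step 6): P = [1, 5, 7, 8] / [2, 6];  Q = [1, 2, 3, 6] / [4, 5]
  Insert 4 (step 7): P = [1, 4, 7, 8] / [2, 5] / [6];  Q = [1, 2, 3, 6] / [4, 5] / [7]
  Insert 3 (step 8): P = [1, 3, 7, 8] / [2, 4] / [5] / [6];  Q = [1, 2, 3, 6] / [4, 5] / [7] / [8]
Final shape: (4, 2, 1, 1).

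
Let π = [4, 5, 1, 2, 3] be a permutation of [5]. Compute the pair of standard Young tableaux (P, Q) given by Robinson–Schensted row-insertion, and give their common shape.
P = [1, 2, 3] / [4, 5];  Q = [1, 2, 5] / [3, 4];  common shape = (3, 2)

Row-insert the values π_1, π_2, … into P one at a time, bumping the leftmost entry strictly greater than the inserted value down to the next row. The recording tableau Q records, in position (i, j), the step at which that cell was added to P.
  Insert 4 (step 1): P = [4];  Q = [1]
  Insert 5 (step 2): P = [4, 5];  Q = [1, 2]
  Insert 1 (step 3): P = [1, 5] / [4];  Q = [1, 2] / [3]
  Insert 2 (step 4): P = [1, 2] / [4, 5];  Q = [1, 2] / [3, 4]
  Insert 3 (step 5): P = [1, 2, 3] / [4, 5];  Q = [1, 2, 5] / [3, 4]
Final shape: (3, 2).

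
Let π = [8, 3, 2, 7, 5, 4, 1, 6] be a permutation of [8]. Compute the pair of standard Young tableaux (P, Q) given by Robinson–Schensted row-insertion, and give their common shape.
P = [1, 4, 6] / [2, 5] / [3] / [7] / [8];  Q = [1, 4, 8] / [2, 5] / [3] / [6] / [7];  common shape = (3, 2, 1, 1, 1)

Row-insert the values π_1, π_2, … into P one at a time, bumping the leftmost entry strictly greater than the inserted value down to the next row. The recording tableau Q records, in position (i, j), the step at which that cell was added to P.
  Insert 8 (step 1): P = [8];  Q = [1]
  Insert 3 (step 2): P = [3] / [8];  Q = [1] / [2]
  Insert 2 (step 3): P = [2] / [3] / [8];  Q = [1] / [2] / [3]
  Insert 7 (step 4): P = [2, 7] / [3] / [8];  Q = [1, 4] / [2] / [3]
  Insert 5 (step 5): P = [2, 5] / [3, 7] / [8];  Q = [1, 4] / [2, 5] / [3]
  Insert 4 (step 6): P = [2, 4] / [3, 5] / [7] / [8];  Q = [1, 4] / [2, 5] / [3] / [6]
  Insert 1 (step 7): P = [1, 4] / [2, 5] / [3] / [7] / [8];  Q = [1, 4] / [2, 5] / [3] / [6] / [7]
  Insert 6 (step 8): P = [1, 4, 6] / [2, 5] / [3] / [7] / [8];  Q = [1, 4, 8] / [2, 5] / [3] / [6] / [7]
Final shape: (3, 2, 1, 1, 1).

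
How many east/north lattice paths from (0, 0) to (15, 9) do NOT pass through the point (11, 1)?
Number of paths = 1301564

Total paths from (0, 0) to (15, 9): C(24, 15) = 1307504. Paths through (11, 1): (paths (0, 0) → (11, 1)) × (paths (11, 1) → (15, 9)) = C(12, 11) · C(12, 4) = 12 · 495 = 5940. Avoidance count = 1307504 − 5940 = 1301564.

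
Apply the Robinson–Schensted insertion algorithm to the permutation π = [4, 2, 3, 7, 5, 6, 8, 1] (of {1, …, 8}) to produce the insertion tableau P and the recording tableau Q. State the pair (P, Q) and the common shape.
P = [1, 3, 5, 6, 8] / [2, 7] / [4];  Q = [1, 3, 4, 6, 7] / [2, 5] / [8];  common shape = (5, 2, 1)

Row-insert the values π_1, π_2, … into P one at a time, bumping the leftmost entry strictly greater than the inserted value down to the next row. The recording tableau Q records, in position (i, j), the step at which that cell was added to P.
  Insert 4 (step 1): P = [4];  Q = [1]
  Insert 2 (step 2): P = [2] / [4];  Q = [1] / [2]
  Insert 3 (step 3): P = [2, 3] / [4];  Q = [1, 3] / [2]
  Insert 7 (step 4): P = [2, 3, 7] / [4];  Q = [1, 3, 4] / [2]
  Insert 5 (step 5): P = [2, 3, 5] / [4, 7];  Q = [1, 3, 4] / [2, 5]
  Insert 6 (step 6): P = [2, 3, 5, 6] / [4, 7];  Q = [1, 3, 4, 6] / [2, 5]
  Insert 8 (step 7): P = [2, 3, 5, 6, 8] / [4, 7];  Q = [1, 3, 4, 6, 7] / [2, 5]
  Insert 1 (step 8): P = [1, 3, 5, 6, 8] / [2, 7] / [4];  Q = [1, 3, 4, 6, 7] / [2, 5] / [8]
Final shape: (5, 2, 1).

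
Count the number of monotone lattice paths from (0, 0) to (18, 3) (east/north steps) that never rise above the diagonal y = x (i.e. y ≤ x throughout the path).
Number of paths = 1120

By the reflection principle (André's argument), the number of monotone paths to (18, 3) with n ≤ m that never go above y = x is C(21, 18) − C(21, 19) = 1330 − 210 = 1120.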